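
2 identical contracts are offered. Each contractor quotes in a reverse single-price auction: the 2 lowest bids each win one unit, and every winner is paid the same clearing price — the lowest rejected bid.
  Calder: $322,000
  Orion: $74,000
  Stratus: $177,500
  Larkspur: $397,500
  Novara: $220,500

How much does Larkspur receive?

Larkspur is paid $0

Bids ranked low→high: 74,000 (Orion), 177,500 (Stratus), 220,500 (Novara), 322,000 (Calder), …
Winners (2 units): Orion, Stratus.
Clearing price = lowest rejected bid = $220,500.
Larkspur does not win → is paid $0.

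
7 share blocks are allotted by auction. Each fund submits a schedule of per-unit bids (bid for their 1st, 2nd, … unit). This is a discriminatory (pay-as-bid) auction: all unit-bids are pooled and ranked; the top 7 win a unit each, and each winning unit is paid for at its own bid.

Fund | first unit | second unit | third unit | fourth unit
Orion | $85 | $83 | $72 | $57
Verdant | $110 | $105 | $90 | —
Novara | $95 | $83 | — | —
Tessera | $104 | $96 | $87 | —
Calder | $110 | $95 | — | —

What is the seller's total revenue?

All unit-bids, highest first — top 7: 110 (Verdant-1), 110 (Calder-1), 105 (Verdant-2), 104 (Tessera-1), 96 (Tessera-2), 95 (Novara-1), 95 (Calder-2)
Next rejected bid: $90 (not a price — pay-as-bid).
Each winning unit pays its own bid.
Revenue = 110 + 110 + 105 + 104 + 96 + 95 + 95 = $715.

Total revenue: $715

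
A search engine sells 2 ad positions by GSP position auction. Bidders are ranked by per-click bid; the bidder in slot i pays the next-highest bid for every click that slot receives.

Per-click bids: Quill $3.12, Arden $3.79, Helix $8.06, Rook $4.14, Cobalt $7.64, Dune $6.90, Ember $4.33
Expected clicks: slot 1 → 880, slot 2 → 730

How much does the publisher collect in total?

Ranked by bid: $8.06 (Helix) > $7.64 (Cobalt) > $6.90 (Dune) > …
Slot 1: Helix pays $7.64 × 880 = $6723.20
Slot 2: Cobalt pays $6.90 × 730 = $5037.00
Total = $11760.20

Total revenue: $11760.20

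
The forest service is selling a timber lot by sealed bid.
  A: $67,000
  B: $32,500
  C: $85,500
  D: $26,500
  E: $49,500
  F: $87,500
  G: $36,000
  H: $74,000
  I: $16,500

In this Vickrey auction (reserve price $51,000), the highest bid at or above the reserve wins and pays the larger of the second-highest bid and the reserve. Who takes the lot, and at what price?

F pays $85,500

Rule: the highest bid at or above the reserve wins and pays the larger of the second-highest bid and the reserve.
Bids in order: 87,500 (F) > 85,500 (C) > 74,000 (H) > 67,000 (A) > 49,500 (E) > 36,000 (G) > …
Highest eligible bid: F at $87,500.
max(second-highest $85,500, reserve $51,000) = $85,500; the reserve does not bind.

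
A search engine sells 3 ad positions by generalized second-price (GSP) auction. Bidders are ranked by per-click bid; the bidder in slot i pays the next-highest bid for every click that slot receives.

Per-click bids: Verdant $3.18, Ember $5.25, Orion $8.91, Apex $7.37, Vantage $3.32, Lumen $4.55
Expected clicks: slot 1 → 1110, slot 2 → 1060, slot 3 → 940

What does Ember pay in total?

Sorting advertisers: $8.91 (Orion) > $7.37 (Apex) > $5.25 (Ember) > $4.55 (Lumen) > …
Ember holds slot 3 → pays next bid $4.55 × 940 clicks = $4277.00.

Ember pays $4277.00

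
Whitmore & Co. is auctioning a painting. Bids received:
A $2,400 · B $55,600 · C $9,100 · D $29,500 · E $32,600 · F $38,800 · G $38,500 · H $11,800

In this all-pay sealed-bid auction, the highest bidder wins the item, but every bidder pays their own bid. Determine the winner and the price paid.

Bids ranked: 55,600 (B) > 38,800 (F) > 38,500 (G) > 32,600 (E) > 29,500 (D) > 11,800 (H) > …
B is highest and takes the item; every bidder forfeits their bid.

B pays $55,600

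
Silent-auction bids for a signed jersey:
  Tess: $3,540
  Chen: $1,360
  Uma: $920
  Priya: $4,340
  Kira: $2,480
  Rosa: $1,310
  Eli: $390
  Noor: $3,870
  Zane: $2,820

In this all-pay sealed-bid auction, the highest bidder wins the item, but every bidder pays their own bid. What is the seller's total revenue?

Total revenue: $21,030

All-pay sealed-bid auction: the highest bidder wins the item, but every bidder pays their own bid.
Bids ranked: 4,340 (Priya) > 3,870 (Noor) > 3,540 (Tess) > 2,820 (Zane) > 2,480 (Kira) > 1,360 (Chen) > …
Every bidder forfeits their bid regardless of winning.
Revenue = 3,540 + 1,360 + 920 + 4,340 + 2,480 + 1,310 + 390 + 3,870 + 2,820 = $21,030.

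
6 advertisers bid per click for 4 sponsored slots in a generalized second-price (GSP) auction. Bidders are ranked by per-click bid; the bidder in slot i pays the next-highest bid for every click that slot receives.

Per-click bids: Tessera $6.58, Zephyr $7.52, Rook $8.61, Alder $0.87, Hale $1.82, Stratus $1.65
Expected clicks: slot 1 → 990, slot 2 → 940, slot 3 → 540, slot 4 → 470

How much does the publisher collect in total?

Ranked by bid: $8.61 (Rook) > $7.52 (Zephyr) > $6.58 (Tessera) > $1.82 (Hale) > $1.65 (Stratus) > …
Slot 1: Rook pays $7.52 × 990 = $7444.80
Slot 2: Zephyr pays $6.58 × 940 = $6185.20
Slot 3: Tessera pays $1.82 × 540 = $982.80
Slot 4: Hale pays $1.65 × 470 = $775.50
Total = $15388.30

Total revenue: $15388.30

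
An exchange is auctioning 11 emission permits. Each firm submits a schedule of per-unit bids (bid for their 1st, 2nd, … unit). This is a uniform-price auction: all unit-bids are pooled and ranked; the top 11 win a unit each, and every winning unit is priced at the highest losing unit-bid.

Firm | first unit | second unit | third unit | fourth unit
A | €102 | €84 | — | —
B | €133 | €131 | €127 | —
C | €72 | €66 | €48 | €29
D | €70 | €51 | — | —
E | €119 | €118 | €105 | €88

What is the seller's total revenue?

Pooled unit-bids ranked (top 11): 133 (B-1), 131 (B-2), 127 (B-3), 119 (E-1), 118 (E-2), 105 (E-3), 102 (A-1), 88 (E-4), 84 (A-2), 72 (C-1), 70 (D-1)
The (k+1)-th unit-bid is €66.
Allocation: A 2, B 3, C 1, D 1, E 4. Every unit priced at €66.
Revenue = 11 × 66 = €726.

Total revenue: €726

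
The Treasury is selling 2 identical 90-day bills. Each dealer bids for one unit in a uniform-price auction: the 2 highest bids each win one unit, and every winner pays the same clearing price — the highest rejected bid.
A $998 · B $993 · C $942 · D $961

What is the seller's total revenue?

Total revenue: $1,922

Sorting: 998 (A), 993 (B), 961 (D), 942 (C)
Winners (2 units): A, B.
First losing bid is D's $961, which sets the uniform price.
Total revenue = 2 × $961 = $1,922.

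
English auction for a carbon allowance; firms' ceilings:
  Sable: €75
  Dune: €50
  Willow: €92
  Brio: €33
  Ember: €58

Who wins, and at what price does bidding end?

Willow wins at €75

Limits in order: 92 (Willow) > 75 (Sable) > 58 (Ember) > 50 (Dune) > 33 (Brio)
Bidding ends when Sable exits at €75; Willow takes it.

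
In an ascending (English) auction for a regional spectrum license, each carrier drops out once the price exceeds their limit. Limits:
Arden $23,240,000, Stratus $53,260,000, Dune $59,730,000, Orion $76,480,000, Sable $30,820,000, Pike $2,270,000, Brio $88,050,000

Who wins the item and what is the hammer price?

Brio wins at $76,480,000

Limits ranked: 88,050,000 (Brio) > 76,480,000 (Orion) > 59,730,000 (Dune) > 53,260,000 (Stratus) > 30,820,000 (Sable) > 23,240,000 (Arden) > …
Bidding ends when Orion exits at $76,480,000; Brio takes it.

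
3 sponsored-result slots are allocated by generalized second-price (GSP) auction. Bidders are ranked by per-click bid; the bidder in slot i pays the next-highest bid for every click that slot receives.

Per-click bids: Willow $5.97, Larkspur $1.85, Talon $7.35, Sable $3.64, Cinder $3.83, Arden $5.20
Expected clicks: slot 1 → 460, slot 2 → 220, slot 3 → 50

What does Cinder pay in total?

Cinder pays $0.00

Sorting advertisers: $7.35 (Talon) > $5.97 (Willow) > $5.20 (Arden) > $3.83 (Cinder) > …
Cinder ranks below slot 3 → no slot, pays nothing.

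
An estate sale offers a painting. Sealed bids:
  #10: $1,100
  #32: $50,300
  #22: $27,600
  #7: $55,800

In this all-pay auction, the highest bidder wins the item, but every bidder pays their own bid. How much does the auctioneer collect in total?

Sorting bids: 55,800 (#7) > 50,300 (#32) > 27,600 (#22) > 1,100 (#10)
Every bidder forfeits their bid regardless of winning.
Revenue = 1,100 + 50,300 + 27,600 + 55,800 = $134,800.

Total revenue: $134,800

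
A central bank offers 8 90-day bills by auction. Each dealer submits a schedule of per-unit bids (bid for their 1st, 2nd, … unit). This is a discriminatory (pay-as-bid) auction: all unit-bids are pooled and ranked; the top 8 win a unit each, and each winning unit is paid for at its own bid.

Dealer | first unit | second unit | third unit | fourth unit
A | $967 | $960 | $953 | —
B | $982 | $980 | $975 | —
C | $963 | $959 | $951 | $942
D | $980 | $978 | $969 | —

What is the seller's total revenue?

Total revenue: $7,794

Merging the schedules and taking the best 8: 982 (B-1), 980 (B-2), 980 (D-1), 978 (D-2), 975 (B-3), 969 (D-3), 967 (A-1), 963 (C-1)
Next rejected bid: $960 (not a price — pay-as-bid).
Each winning unit pays its own bid.
Revenue = 982 + 980 + 980 + 978 + 975 + 969 + 967 + 963 = $7,794.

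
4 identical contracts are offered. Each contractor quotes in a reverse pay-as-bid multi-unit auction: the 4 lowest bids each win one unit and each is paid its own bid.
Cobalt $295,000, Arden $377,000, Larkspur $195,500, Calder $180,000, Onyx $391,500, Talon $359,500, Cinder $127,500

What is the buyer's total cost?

Total cost: $798,000

Sorting: 127,500 (Cinder), 180,000 (Calder), 195,500 (Larkspur), 295,000 (Cobalt), 359,500 (Talon), 377,000 (Arden), …
Winners (4 units): Cinder, Calder, Larkspur, Cobalt.
Total cost = 127,500 + 180,000 + 195,500 + 295,000 = $798,000.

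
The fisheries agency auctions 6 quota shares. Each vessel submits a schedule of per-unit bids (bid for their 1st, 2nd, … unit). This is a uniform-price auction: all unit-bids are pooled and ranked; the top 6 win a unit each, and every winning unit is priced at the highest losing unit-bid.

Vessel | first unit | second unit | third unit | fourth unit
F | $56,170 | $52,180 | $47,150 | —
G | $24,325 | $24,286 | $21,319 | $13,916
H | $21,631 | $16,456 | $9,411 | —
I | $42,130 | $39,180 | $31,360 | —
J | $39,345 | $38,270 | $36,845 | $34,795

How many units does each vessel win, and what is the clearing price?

Merging the schedules and taking the best 6: 56,170 (F-1), 52,180 (F-2), 47,150 (F-3), 42,130 (I-1), 39,345 (J-1), 39,180 (I-2)
First bid not allocated: $38,270.
Allocation: F 3, I 2, J 1.

F 3, I 2, J 1; clearing price $38,270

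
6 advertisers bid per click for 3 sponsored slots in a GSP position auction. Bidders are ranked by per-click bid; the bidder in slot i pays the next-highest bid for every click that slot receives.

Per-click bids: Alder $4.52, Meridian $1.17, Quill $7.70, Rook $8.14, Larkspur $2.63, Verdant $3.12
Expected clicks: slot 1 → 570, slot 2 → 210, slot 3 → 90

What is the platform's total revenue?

Total revenue: $5619.00

Ranked by bid: $8.14 (Rook) > $7.70 (Quill) > $4.52 (Alder) > $3.12 (Verdant) > …
Slot 1: Rook pays $7.70 × 570 = $4389.00
Slot 2: Quill pays $4.52 × 210 = $949.20
Slot 3: Alder pays $3.12 × 90 = $280.80
Total = $5619.00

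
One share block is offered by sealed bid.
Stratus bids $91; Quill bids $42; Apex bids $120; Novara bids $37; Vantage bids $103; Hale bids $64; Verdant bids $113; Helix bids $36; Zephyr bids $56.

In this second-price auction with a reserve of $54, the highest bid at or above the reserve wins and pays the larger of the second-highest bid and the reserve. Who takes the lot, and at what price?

Apex pays $113

Sorting bids: 120 (Apex) > 113 (Verdant) > 103 (Vantage) > 91 (Stratus) > 64 (Hale) > 56 (Zephyr) > …
Highest eligible bid: Apex at $120.
max(second-highest $113, reserve $54) = $113; the reserve does not bind.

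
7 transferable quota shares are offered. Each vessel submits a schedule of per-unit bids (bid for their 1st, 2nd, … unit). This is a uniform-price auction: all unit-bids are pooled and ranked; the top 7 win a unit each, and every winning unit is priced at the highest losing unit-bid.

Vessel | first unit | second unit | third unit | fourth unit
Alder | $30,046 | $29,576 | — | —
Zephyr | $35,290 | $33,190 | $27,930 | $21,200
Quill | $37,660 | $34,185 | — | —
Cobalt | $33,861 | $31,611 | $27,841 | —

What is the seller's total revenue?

Total revenue: $207,032

Pooled unit-bids ranked (top 7): 37,660 (Quill-1), 35,290 (Zephyr-1), 34,185 (Quill-2), 33,861 (Cobalt-1), 33,190 (Zephyr-2), 31,611 (Cobalt-2), 30,046 (Alder-1)
Highest rejected unit-bid = $29,576.
Allocation: Alder 1, Cobalt 2, Quill 2, Zephyr 2. Every unit priced at $29,576.
Revenue = 7 × 29,576 = $207,032.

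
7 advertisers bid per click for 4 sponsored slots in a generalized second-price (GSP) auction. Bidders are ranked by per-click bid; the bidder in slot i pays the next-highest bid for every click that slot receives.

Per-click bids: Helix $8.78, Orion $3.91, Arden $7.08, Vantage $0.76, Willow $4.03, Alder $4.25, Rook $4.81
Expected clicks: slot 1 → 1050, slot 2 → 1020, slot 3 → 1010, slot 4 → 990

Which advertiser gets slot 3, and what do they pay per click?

Rook; $4.25 per click

Ranked by bid: $8.78 (Helix) > $7.08 (Arden) > $4.81 (Rook) > $4.25 (Alder) > $4.03 (Willow) > …
Slot 3 goes to the third-ranked bidder, Rook, who pays the next bid down: $4.25/click.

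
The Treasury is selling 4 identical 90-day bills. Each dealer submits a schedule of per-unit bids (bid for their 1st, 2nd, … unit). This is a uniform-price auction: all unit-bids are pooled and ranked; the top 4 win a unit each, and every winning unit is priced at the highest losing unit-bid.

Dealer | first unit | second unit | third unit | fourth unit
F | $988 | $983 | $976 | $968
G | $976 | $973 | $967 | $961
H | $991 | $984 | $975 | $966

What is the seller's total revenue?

Total revenue: $3,904

Pooled unit-bids ranked (top 4): 991 (H-1), 988 (F-1), 984 (H-2), 983 (F-2)
Highest rejected unit-bid = $976.
Allocation: F 2, H 2. Every unit priced at $976.
Revenue = 4 × 976 = $3,904.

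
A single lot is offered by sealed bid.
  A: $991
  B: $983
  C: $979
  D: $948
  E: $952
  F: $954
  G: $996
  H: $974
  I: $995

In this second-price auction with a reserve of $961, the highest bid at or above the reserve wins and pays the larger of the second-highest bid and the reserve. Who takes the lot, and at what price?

G pays $995

Bids in order: 996 (G) > 995 (I) > 991 (A) > 983 (B) > 979 (C) > 974 (H) > …
G has the top bid at or above the reserve ($996).
max(second-highest $995, reserve $961) = $995; the reserve does not bind.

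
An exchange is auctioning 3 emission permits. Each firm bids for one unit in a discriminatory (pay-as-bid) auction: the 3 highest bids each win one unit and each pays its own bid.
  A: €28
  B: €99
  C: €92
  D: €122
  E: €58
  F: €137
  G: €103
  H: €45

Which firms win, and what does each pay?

Bids ranked high→low: 137 (F), 122 (D), 103 (G), 99 (B), 92 (C), …
Winners (3 units): F, D, G.
Each winner pays its own bid: F €137, D €122, G €103.

F €137, D €122, G €103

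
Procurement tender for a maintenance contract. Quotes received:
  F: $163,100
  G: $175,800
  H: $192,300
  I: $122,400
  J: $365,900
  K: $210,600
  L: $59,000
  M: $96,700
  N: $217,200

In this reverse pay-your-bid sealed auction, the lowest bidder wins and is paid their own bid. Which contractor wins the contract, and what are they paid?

Rule: the lowest bidder wins and is paid their own bid.
Bids in order: 59,000 (L) < 96,700 (M) < 122,400 (I) < 163,100 (F) < 175,800 (G) < 192,300 (H) < …
L has the lowest bid and is paid exactly that: $59,000.

L is paid $59,000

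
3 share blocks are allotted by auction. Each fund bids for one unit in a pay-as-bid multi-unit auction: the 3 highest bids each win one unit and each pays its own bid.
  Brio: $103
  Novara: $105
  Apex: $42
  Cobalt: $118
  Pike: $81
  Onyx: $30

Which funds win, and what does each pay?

Cobalt $118, Novara $105, Brio $103

Bids ranked high→low: 118 (Cobalt), 105 (Novara), 103 (Brio), 81 (Pike), 42 (Apex), …
The 3 highest are Cobalt, Novara, Brio.
Each winner pays its own bid: Cobalt $118, Novara $105, Brio $103.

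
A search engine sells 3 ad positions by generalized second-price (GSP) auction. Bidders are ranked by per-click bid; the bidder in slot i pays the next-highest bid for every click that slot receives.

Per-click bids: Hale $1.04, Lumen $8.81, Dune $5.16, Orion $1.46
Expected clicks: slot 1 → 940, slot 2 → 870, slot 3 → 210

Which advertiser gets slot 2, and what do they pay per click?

Dune; $1.46 per click

Sorting advertisers: $8.81 (Lumen) > $5.16 (Dune) > $1.46 (Orion) > $1.04 (Hale)
Slot 2 goes to the second-ranked bidder, Dune, who pays the next bid down: $1.46/click.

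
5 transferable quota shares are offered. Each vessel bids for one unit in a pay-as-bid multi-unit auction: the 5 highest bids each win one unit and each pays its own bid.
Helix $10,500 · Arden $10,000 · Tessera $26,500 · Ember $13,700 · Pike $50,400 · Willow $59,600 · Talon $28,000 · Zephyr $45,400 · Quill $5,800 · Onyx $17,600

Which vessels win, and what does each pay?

Bids ranked high→low: 59,600 (Willow), 50,400 (Pike), 45,400 (Zephyr), 28,000 (Talon), 26,500 (Tessera), 17,600 (Onyx), 13,700 (Ember), …
Top 5: Willow, Pike, Zephyr, Talon, Tessera.
Each winner pays its own bid: Willow $59,600, Pike $50,400, Zephyr $45,400, Talon $28,000, Tessera $26,500.

Willow $59,600, Pike $50,400, Zephyr $45,400, Talon $28,000, Tessera $26,500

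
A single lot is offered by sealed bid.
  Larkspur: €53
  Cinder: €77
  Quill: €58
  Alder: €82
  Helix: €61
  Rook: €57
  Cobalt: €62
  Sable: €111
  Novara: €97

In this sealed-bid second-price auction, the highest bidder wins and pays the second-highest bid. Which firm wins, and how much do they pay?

Sable pays €97

Sealed-bid second-price auction: the highest bidder wins and pays the second-highest bid.
Bids in order: 111 (Sable) > 97 (Novara) > 82 (Alder) > 77 (Cinder) > 62 (Cobalt) > 61 (Helix) > …
Sable is highest; pays the second-highest bid, €97.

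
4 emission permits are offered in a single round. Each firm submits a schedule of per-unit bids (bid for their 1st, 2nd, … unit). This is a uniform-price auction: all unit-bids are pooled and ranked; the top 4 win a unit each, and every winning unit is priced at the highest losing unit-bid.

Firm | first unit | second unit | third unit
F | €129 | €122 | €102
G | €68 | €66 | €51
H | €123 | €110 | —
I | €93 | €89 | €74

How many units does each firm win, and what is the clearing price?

F 2, H 2; clearing price €102

Pooled unit-bids ranked (top 4): 129 (F-1), 123 (H-1), 122 (F-2), 110 (H-2)
First bid not allocated: €102.
Allocation: F 2, H 2.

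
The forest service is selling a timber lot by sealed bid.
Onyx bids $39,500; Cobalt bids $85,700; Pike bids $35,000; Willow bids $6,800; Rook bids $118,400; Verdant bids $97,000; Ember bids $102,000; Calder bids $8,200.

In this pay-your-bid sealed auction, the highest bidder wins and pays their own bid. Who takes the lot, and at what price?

Rule: the highest bidder wins and pays their own bid.
Bids ranked: 118,400 (Rook) > 102,000 (Ember) > 97,000 (Verdant) > 85,700 (Cobalt) > 39,500 (Onyx) > 35,000 (Pike) > …
First-price: Rook pays what they bid, $118,400.

Rook pays $118,400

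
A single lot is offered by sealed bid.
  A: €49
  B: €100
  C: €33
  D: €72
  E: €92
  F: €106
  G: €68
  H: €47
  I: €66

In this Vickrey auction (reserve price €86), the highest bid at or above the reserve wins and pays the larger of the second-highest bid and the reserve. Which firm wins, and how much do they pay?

Rule: the highest bid at or above the reserve wins and pays the larger of the second-highest bid and the reserve.
Bids ranked: 106 (F) > 100 (B) > 92 (E) > 72 (D) > 68 (G) > 66 (I) > …
Highest eligible bid: F at €106.
Second-highest bid €100 exceeds the reserve €86 → payment €100.

F pays €100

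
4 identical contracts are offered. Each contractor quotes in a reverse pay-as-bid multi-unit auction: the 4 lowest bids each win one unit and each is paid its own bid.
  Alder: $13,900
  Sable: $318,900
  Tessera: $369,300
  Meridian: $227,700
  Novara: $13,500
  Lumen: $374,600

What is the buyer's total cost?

Total cost: $574,000

Ordering the bids: 13,500 (Novara), 13,900 (Alder), 227,700 (Meridian), 318,900 (Sable), 369,300 (Tessera), 374,600 (Lumen)
Winners (4 units): Novara, Alder, Meridian, Sable.
Total cost = 13,500 + 13,900 + 227,700 + 318,900 = $574,000.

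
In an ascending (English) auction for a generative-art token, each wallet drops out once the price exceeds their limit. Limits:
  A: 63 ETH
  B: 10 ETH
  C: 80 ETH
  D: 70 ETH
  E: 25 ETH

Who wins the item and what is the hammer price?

C wins at 70 ETH

Ascending (English) auction: the price rises until one bidder remains; the winner pays the price at which the last rival dropped out.
Limits ranked: 80 (C) > 70 (D) > 63 (A) > 25 (E) > 10 (B)
Once the price passes 70 ETH, only C is left; the hammer falls at D's limit of 70 ETH.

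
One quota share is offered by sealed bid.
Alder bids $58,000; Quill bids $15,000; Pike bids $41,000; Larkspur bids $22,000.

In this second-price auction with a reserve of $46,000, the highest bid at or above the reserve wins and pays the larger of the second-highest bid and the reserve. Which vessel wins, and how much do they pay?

Bids in order: 58,000 (Alder) > 41,000 (Pike) > 22,000 (Larkspur) > 15,000 (Quill)
Alder has the top bid at or above the reserve ($58,000).
Second-highest bid $41,000 is below the reserve $46,000, so the reserve binds → payment $46,000.

Alder pays $46,000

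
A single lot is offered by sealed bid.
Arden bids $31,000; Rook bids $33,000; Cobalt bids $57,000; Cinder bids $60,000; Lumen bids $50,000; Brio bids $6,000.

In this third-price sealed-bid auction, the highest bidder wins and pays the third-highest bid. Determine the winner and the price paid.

Cinder pays $50,000

Rule: the highest bidder wins and pays the third-highest bid.
Bids ranked: 60,000 (Cinder) > 57,000 (Cobalt) > 50,000 (Lumen) > 33,000 (Rook) > 31,000 (Arden) > 6,000 (Brio)
Cinder is highest; pays the third-highest bid, $50,000.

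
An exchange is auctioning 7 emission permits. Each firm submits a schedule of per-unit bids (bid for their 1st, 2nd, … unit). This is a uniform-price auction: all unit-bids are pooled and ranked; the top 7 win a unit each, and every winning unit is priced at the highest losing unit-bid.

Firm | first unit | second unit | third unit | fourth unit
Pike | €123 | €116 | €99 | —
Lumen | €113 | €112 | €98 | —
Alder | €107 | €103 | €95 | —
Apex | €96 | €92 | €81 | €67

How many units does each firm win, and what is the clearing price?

Pooled unit-bids ranked (top 7): 123 (Pike-1), 116 (Pike-2), 113 (Lumen-1), 112 (Lumen-2), 107 (Alder-1), 103 (Alder-2), 99 (Pike-3)
The (k+1)-th unit-bid is €98.
Allocation: Alder 2, Lumen 2, Pike 3.

Alder 2, Lumen 2, Pike 3; clearing price €98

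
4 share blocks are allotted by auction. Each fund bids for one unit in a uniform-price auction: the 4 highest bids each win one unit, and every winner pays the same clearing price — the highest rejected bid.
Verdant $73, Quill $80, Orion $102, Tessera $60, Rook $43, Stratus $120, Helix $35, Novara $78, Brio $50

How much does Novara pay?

Ordering the bids: 120 (Stratus), 102 (Orion), 80 (Quill), 78 (Novara), 73 (Verdant), 60 (Tessera), …
Top 4: Stratus, Orion, Quill, Novara.
Highest unsuccessful bid: $73 → clearing price.
Novara wins → pays $73.

Novara pays $73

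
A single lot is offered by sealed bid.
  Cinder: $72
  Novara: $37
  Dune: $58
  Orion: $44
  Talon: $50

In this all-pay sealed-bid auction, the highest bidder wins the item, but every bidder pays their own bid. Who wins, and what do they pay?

Sorting bids: 72 (Cinder) > 58 (Dune) > 50 (Talon) > 44 (Orion) > 37 (Novara)
Cinder wins with the top bid; all bids are sunk regardless.

Cinder pays $72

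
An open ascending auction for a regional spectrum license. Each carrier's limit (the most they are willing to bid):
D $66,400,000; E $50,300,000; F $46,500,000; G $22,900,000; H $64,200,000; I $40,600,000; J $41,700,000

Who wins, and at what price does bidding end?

D wins at $64,200,000

Limits in order: 66,400,000 (D) > 64,200,000 (H) > 50,300,000 (E) > 46,500,000 (F) > 41,700,000 (J) > 40,600,000 (I) > …
Once the price passes $64,200,000, only D is left; the hammer falls at H's limit of $64,200,000.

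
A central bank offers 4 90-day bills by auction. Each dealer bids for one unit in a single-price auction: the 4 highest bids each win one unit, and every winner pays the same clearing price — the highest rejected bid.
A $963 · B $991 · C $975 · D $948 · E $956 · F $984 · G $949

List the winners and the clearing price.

B, F, C, A; each pays $956

Bids ranked high→low: 991 (B), 984 (F), 975 (C), 963 (A), 956 (E), 949 (G), …
Winners (4 units): B, F, C, A.
Highest unsuccessful bid: $956 → clearing price.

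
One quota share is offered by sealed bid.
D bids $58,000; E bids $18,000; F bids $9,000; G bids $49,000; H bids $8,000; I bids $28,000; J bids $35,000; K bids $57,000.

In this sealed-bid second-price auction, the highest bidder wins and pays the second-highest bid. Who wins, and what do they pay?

Rule: the highest bidder wins and pays the second-highest bid.
Sorting bids: 58,000 (D) > 57,000 (K) > 49,000 (G) > 35,000 (J) > 28,000 (I) > 18,000 (E) > …
D wins with the highest bid; price is set by the runner-up at $57,000.

D pays $57,000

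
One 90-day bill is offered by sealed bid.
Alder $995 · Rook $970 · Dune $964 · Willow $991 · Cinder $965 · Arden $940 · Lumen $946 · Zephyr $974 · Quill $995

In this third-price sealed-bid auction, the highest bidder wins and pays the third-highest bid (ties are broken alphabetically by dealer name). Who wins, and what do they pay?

Bids in order: 995 (Alder) > 995 (Quill) > 991 (Willow) > 974 (Zephyr) > 970 (Rook) > 965 (Cinder) > …
Tie at $995 → Alder wins by tie-break.
Alder is highest; pays the third-highest bid, $991.

Alder pays $991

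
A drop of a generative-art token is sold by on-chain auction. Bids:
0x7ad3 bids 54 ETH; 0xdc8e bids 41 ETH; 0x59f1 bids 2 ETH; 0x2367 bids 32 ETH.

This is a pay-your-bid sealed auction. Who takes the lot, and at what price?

0x7ad3 pays 54 ETH

Pay-your-bid sealed auction: the highest bidder wins and pays their own bid.
Bids in order: 54 (0x7ad3) > 41 (0xdc8e) > 32 (0x2367) > 2 (0x59f1)
0x7ad3 is highest → pays own bid, 54 ETH.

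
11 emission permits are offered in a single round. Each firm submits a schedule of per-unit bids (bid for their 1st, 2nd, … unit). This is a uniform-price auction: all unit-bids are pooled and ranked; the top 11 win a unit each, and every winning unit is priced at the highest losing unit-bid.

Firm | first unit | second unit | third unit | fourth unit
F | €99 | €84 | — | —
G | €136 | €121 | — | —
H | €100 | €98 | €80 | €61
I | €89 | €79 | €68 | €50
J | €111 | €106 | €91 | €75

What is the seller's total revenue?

Total revenue: €869

Merging the schedules and taking the best 11: 136 (G-1), 121 (G-2), 111 (J-1), 106 (J-2), 100 (H-1), 99 (F-1), 98 (H-2), 91 (J-3), 89 (I-1), 84 (F-2), 80 (H-3)
The (k+1)-th unit-bid is €79.
Allocation: F 2, G 2, H 3, I 1, J 3. Every unit priced at €79.
Revenue = 11 × 79 = €869.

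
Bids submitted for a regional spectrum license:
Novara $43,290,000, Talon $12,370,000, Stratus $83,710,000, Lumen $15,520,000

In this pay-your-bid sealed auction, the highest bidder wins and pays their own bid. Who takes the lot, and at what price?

Sorting bids: 83,710,000 (Stratus) > 43,290,000 (Novara) > 15,520,000 (Lumen) > 12,370,000 (Talon)
Stratus is highest → pays own bid, $83,710,000.

Stratus pays $83,710,000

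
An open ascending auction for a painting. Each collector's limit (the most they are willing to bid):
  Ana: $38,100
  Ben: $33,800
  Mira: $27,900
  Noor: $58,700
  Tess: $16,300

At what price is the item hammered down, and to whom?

Ascending (English) auction: the price rises until one bidder remains; the winner pays the price at which the last rival dropped out.
Limits ranked: 58,700 (Noor) > 38,100 (Ana) > 33,800 (Ben) > 27,900 (Mira) > 16,300 (Tess)
Bidding ends when Ana exits at $38,100; Noor takes it.

Noor wins at $38,100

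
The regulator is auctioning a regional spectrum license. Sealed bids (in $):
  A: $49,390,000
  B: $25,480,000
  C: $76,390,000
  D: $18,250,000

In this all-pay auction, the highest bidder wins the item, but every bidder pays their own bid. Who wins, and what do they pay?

C pays $76,390,000

Bids ranked: 76,390,000 (C) > 49,390,000 (A) > 25,480,000 (B) > 18,250,000 (D)
C wins with the top bid; all bids are sunk regardless.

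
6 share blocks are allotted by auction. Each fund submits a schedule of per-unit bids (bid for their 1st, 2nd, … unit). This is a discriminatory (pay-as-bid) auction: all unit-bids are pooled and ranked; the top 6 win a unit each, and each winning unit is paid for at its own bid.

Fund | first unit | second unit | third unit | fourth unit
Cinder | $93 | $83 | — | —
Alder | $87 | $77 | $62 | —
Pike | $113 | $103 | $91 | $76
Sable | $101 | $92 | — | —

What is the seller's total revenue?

All unit-bids, highest first — top 6: 113 (Pike-1), 103 (Pike-2), 101 (Sable-1), 93 (Cinder-1), 92 (Sable-2), 91 (Pike-3)
Next rejected bid: $87 (not a price — pay-as-bid).
Each winning unit pays its own bid.
Revenue = 113 + 103 + 101 + 93 + 92 + 91 = $593.

Total revenue: $593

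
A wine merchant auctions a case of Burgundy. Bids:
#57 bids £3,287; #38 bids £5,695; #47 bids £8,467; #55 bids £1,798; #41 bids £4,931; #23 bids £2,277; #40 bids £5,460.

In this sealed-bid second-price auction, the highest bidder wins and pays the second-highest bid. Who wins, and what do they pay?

#47 pays £5,695

Bids in order: 8,467 (#47) > 5,695 (#38) > 5,460 (#40) > 4,931 (#41) > 3,287 (#57) > 2,277 (#23) > …
#47 wins with the highest bid; price is set by the runner-up at £5,695.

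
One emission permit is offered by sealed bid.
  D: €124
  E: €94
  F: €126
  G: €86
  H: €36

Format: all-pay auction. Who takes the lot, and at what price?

Rule: the highest bidder wins the item, but every bidder pays their own bid.
Bids ranked: 126 (F) > 124 (D) > 94 (E) > 86 (G) > 36 (H)
F is highest and takes the item; every bidder forfeits their bid.

F pays €126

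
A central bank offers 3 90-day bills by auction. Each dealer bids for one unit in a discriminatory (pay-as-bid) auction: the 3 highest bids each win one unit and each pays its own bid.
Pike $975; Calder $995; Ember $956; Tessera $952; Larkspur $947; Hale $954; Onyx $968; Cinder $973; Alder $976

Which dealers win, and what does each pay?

Calder $995, Alder $976, Pike $975

Ordering the bids: 995 (Calder), 976 (Alder), 975 (Pike), 973 (Cinder), 968 (Onyx), …
The 3 highest are Calder, Alder, Pike.
Each winner pays its own bid: Calder $995, Alder $976, Pike $975.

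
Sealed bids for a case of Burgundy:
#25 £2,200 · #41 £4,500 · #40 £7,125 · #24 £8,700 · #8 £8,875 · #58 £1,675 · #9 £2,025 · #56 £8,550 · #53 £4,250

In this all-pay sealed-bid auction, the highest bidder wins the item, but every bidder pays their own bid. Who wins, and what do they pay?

#8 pays £8,875

All-pay sealed-bid auction: the highest bidder wins the item, but every bidder pays their own bid.
Bids in order: 8,875 (#8) > 8,700 (#24) > 8,550 (#56) > 7,125 (#40) > 4,500 (#41) > 4,250 (#53) > …
#8 is highest and takes the item; every bidder forfeits their bid.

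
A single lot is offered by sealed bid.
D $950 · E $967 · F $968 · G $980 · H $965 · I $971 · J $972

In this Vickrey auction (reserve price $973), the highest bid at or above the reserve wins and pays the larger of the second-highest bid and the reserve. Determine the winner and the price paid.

Bids ranked: 980 (G) > 972 (J) > 971 (I) > 968 (F) > 967 (E) > 965 (H) > …
Highest eligible bid: G at $980.
Second-highest bid $972 is below the reserve $973, so the reserve binds → payment $973.

G pays $973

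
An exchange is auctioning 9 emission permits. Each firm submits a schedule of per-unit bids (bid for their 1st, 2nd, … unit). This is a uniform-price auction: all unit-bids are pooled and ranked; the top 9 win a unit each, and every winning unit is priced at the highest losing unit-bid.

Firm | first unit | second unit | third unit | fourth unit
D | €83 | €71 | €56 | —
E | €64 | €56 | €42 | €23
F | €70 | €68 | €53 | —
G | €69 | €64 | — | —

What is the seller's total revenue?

Merging the schedules and taking the best 9: 83 (D-1), 71 (D-2), 70 (F-1), 69 (G-1), 68 (F-2), 64 (E-1), 64 (G-2), 56 (D-3), 56 (E-2)
The (k+1)-th unit-bid is €53.
Allocation: D 3, E 2, F 2, G 2. Every unit priced at €53.
Revenue = 9 × 53 = €477.

Total revenue: €477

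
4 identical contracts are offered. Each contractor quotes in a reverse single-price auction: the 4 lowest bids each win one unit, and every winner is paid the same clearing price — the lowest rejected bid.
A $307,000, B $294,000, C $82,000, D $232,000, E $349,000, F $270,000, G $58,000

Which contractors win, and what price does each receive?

Sorting: 58,000 (G), 82,000 (C), 232,000 (D), 270,000 (F), 294,000 (B), 307,000 (A), …
The 4 lowest are G, C, D, F.
Lowest unsuccessful bid: $294,000 → clearing price.

G, C, D, F; each is paid $294,000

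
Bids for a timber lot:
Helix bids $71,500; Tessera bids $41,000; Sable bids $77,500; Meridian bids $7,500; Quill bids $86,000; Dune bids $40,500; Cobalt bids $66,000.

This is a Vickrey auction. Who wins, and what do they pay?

Sorting bids: 86,000 (Quill) > 77,500 (Sable) > 71,500 (Helix) > 66,000 (Cobalt) > 41,000 (Tessera) > 40,500 (Dune) > …
Quill wins with the highest bid; price is set by the runner-up at $77,500.

Quill pays $77,500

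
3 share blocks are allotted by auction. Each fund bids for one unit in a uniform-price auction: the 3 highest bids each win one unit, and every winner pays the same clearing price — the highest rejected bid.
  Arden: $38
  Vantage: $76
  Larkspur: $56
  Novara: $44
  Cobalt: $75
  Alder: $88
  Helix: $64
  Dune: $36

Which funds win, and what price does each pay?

Alder, Vantage, Cobalt; each pays $64

Ordering the bids: 88 (Alder), 76 (Vantage), 75 (Cobalt), 64 (Helix), 56 (Larkspur), …
Top 3: Alder, Vantage, Cobalt.
First losing bid is Helix's $64, which sets the uniform price.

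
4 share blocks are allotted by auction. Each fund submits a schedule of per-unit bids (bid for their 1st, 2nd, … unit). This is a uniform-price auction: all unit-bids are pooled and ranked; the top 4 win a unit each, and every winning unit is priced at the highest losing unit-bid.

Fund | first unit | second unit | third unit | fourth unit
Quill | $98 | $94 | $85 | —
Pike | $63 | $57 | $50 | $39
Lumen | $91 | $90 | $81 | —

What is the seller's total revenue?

All unit-bids, highest first — top 4: 98 (Quill-1), 94 (Quill-2), 91 (Lumen-1), 90 (Lumen-2)
Highest rejected unit-bid = $85.
Allocation: Lumen 2, Quill 2. Every unit priced at $85.
Revenue = 4 × 85 = $340.

Total revenue: $340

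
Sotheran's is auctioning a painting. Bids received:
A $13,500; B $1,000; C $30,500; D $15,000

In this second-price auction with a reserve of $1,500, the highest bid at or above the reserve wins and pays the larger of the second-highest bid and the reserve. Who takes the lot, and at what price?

Second-price auction with a reserve of $1,500: the highest bid at or above the reserve wins and pays the larger of the second-highest bid and the reserve.
Bids in order: 30,500 (C) > 15,000 (D) > 13,500 (A) > 1,000 (B)
C has the top bid at or above the reserve ($30,500).
max(second-highest $15,000, reserve $1,500) = $15,000; the reserve does not bind.

C pays $15,000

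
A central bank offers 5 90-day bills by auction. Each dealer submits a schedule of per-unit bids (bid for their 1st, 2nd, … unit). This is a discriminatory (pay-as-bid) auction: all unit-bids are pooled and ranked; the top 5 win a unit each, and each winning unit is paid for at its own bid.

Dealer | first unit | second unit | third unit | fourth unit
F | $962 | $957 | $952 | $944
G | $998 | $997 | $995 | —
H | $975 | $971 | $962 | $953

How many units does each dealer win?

Pooled unit-bids ranked (top 5): 998 (G-1), 997 (G-2), 995 (G-3), 975 (H-1), 971 (H-2)
Next rejected bid: $962 (not a price — pay-as-bid).
Allocation: G 3, H 2.

G 3, H 2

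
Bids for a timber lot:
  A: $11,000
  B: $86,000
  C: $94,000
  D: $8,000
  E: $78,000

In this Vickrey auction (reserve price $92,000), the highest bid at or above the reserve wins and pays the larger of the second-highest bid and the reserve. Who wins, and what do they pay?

Vickrey auction (reserve price $92,000): the highest bid at or above the reserve wins and pays the larger of the second-highest bid and the reserve.
Bids ranked: 94,000 (C) > 86,000 (B) > 78,000 (E) > 11,000 (A) > 8,000 (D)
Highest eligible bid: C at $94,000.
max(second-highest $86,000, reserve $92,000) = $92,000.

C pays $92,000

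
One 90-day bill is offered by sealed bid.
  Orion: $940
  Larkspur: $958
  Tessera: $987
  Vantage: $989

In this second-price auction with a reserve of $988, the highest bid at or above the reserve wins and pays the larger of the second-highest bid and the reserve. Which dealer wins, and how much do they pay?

Rule: the highest bid at or above the reserve wins and pays the larger of the second-highest bid and the reserve.
Bids ranked: 989 (Vantage) > 987 (Tessera) > 958 (Larkspur) > 940 (Orion)
Vantage has the top bid at or above the reserve ($989).
Second-highest bid $987 is below the reserve $988, so the reserve binds → payment $988.

Vantage pays $988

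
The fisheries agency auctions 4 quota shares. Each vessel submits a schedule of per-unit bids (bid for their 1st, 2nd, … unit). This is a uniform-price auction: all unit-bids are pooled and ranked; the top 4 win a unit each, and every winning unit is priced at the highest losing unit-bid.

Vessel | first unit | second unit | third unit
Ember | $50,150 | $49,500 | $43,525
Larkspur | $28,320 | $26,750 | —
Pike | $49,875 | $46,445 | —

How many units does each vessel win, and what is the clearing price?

Ember 2, Pike 2; clearing price $43,525

Merging the schedules and taking the best 4: 50,150 (Ember-1), 49,875 (Pike-1), 49,500 (Ember-2), 46,445 (Pike-2)
First bid not allocated: $43,525.
Allocation: Ember 2, Pike 2.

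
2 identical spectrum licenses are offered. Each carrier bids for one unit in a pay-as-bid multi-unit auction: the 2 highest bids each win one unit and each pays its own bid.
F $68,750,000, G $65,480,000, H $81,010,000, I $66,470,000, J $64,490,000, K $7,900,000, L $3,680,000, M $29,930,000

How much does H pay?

Sorting: 81,010,000 (H), 68,750,000 (F), 66,470,000 (I), 65,480,000 (G), …
Winners (2 units): H, F.
H wins → own bid $81,010,000.

H pays $81,010,000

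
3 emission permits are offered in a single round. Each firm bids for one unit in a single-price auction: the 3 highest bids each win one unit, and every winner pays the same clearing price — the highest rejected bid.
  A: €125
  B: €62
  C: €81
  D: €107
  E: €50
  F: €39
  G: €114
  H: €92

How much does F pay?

F pays €0

Sorting: 125 (A), 114 (G), 107 (D), 92 (H), 81 (C), …
The 3 highest are A, G, D.
First losing bid is H's €92, which sets the uniform price.
F does not win → pays €0.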